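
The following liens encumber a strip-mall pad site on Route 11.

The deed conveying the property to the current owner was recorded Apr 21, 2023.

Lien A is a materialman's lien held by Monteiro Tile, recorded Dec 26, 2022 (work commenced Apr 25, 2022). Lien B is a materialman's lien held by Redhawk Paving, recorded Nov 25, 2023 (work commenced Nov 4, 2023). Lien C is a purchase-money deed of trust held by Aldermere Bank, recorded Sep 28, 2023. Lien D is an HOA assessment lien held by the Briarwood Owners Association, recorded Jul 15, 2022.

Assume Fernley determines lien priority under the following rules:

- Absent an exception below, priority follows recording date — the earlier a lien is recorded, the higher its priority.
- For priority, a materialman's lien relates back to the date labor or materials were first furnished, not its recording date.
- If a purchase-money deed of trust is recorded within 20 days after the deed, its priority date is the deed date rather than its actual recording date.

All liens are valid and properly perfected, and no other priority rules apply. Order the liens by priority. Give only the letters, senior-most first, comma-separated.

A, D, C, B

Adjusting effective dates: A relates back to Apr 25, 2022 (work commenced); B relates back to Nov 4, 2023 (work commenced); C was recorded 160 days after the deed — beyond 20 days — so no relation-back applies.
By effective date: A (Apr 25, 2022), D (Jul 15, 2022), C (Sep 28, 2023), B (Nov 4, 2023).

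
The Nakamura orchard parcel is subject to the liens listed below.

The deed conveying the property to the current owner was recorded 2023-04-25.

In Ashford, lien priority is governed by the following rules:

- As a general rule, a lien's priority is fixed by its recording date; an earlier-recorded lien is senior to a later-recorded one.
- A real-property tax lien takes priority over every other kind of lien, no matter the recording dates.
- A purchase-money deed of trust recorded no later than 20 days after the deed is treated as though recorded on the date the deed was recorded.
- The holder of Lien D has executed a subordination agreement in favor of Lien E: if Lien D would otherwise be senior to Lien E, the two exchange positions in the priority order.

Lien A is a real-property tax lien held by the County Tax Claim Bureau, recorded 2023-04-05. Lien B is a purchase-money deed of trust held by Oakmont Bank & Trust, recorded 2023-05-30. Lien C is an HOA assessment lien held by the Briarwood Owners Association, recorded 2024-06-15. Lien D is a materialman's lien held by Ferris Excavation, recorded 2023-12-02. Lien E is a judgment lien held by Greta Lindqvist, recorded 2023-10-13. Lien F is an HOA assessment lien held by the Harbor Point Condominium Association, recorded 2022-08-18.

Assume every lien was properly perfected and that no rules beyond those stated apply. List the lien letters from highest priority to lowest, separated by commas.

Effective dates after the stated exceptions: B was recorded 35 days after the deed — beyond 20 days — so no relation-back applies.
As a real-property tax lien, A is senior to every other lien.
The other liens, earliest effective date first: F (2022-08-18), B (2023-05-30), E (2023-10-13), D (2023-12-02), C (2024-06-15).
Since D is not senior to E, the subordination leaves the order unchanged.

A, F, B, E, D, C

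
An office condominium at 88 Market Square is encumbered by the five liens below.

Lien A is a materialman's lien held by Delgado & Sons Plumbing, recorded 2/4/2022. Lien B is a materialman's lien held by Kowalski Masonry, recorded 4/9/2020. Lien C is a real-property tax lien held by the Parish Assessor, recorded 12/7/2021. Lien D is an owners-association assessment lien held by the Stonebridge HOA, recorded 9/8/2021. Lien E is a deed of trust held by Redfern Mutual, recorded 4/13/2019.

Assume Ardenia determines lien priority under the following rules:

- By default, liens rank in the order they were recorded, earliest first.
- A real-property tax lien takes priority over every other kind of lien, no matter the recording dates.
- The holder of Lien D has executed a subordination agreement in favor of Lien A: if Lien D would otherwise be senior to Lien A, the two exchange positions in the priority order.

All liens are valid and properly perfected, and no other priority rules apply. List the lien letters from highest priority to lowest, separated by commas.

As a real-property tax lien, C is senior to every other lien.
Among the remaining liens, by effective date: E (4/13/2019), B (4/9/2020), D (9/8/2021), A (2/4/2022).
The subordination applies — D was senior to A — so D and A swap.

C, E, B, A, D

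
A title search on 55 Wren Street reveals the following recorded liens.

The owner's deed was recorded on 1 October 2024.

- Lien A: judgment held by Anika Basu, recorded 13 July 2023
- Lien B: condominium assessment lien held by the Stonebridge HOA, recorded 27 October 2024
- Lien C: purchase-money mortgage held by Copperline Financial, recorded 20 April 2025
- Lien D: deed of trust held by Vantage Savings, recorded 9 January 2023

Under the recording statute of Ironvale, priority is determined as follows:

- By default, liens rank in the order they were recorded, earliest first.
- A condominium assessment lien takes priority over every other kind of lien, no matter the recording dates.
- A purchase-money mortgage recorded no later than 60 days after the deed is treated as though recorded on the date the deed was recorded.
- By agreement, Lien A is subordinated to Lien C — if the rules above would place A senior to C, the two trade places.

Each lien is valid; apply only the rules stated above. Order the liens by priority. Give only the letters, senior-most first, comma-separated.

B, D, C, A

Effective dates: C was recorded 201 days after the deed — beyond 60 days — so no relation-back applies.
B is a condominium assessment lien and takes priority over every other lien.
The other liens, earliest effective date first: D (9 January 2023), A (13 July 2023), C (20 April 2025).
A would otherwise be senior to C, so under the subordination agreement A and C exchange positions.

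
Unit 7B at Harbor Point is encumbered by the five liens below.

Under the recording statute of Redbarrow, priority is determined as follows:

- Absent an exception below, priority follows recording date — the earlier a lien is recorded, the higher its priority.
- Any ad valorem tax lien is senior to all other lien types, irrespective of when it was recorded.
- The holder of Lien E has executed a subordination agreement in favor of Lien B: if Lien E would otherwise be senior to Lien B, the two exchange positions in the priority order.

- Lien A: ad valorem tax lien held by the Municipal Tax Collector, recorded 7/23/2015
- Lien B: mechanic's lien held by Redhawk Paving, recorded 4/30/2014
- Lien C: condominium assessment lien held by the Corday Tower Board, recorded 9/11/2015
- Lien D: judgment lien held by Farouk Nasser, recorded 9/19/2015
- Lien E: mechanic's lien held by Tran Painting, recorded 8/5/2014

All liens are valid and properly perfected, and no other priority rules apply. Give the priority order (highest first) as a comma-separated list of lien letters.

A, as an ad valorem tax lien, has superpriority and ranks first.
Remaining liens by effective date: B (4/30/2014), E (8/5/2014), C (9/11/2015), D (9/19/2015).
E already ranks below B; the subordination has no effect.

A, B, E, C, D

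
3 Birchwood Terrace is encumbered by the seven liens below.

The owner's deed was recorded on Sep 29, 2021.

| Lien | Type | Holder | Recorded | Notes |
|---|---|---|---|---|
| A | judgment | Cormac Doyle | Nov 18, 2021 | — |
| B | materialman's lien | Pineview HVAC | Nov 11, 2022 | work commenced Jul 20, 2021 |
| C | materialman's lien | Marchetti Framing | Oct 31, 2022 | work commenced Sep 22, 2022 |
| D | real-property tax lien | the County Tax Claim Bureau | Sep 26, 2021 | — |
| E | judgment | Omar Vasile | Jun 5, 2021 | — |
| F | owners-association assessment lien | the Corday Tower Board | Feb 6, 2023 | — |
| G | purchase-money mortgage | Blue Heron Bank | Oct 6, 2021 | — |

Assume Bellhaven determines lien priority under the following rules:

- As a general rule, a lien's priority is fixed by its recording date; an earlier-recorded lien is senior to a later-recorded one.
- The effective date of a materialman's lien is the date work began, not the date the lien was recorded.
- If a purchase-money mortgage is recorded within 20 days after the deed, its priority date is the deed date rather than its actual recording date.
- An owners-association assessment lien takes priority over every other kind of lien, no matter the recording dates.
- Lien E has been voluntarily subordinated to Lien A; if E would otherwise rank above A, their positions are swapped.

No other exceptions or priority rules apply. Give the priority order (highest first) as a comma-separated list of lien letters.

Effective dates after the stated exceptions: B's effective date is Jul 20, 2021, when work began; C relates back to Sep 22, 2022 (work commenced); G's effective date is the deed date, Sep 29, 2021.
F is an owners-association assessment lien, so it outranks all other liens regardless of date.
The other liens, earliest effective date first: E (Jun 5, 2021), B (Jul 20, 2021), D (Sep 26, 2021), G (Sep 29, 2021), A (Nov 18, 2021), C (Sep 22, 2022).
Because E would otherwise rank above A, the subordination swaps them.

F, A, B, D, G, E, C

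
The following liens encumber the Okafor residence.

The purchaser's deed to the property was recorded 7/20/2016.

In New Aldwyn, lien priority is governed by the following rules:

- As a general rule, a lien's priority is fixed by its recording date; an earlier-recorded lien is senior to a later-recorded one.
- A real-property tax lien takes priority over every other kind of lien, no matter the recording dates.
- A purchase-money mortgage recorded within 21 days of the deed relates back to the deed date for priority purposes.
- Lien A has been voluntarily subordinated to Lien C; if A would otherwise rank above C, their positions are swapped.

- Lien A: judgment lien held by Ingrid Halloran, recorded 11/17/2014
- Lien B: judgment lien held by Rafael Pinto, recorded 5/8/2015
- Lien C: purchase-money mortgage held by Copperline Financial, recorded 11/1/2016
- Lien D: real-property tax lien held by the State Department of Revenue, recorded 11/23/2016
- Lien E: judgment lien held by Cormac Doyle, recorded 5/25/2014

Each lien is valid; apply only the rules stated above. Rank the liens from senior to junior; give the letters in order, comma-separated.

D, E, C, B, A

Adjusting effective dates: C was recorded 104 days after the deed, outside the 21-day window, so it keeps its recording date.
D is a real-property tax lien and takes priority over every other lien.
Among the remaining liens, by effective date: E (5/25/2014), A (11/17/2014), B (5/8/2015), C (11/1/2016).
Because A would otherwise rank above C, the subordination swaps them.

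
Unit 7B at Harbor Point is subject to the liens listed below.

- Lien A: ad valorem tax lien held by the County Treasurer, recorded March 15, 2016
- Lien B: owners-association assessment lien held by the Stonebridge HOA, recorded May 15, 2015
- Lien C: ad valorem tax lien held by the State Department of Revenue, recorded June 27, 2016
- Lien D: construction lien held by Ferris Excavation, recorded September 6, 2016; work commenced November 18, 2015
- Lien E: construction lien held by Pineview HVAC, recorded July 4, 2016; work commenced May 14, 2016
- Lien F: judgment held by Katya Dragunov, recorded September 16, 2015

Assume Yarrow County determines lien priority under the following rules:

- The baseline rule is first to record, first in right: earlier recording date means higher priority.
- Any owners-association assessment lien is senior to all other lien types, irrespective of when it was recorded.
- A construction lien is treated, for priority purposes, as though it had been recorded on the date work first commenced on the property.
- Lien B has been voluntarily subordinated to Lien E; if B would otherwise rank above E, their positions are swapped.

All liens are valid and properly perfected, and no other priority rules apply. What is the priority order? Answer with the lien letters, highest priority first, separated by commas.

First, effective dates: D is treated as recorded November 18, 2015, the work-commencement date; E relates back to May 14, 2016 (work commenced).
B is an owners-association assessment lien, so it outranks all other liens regardless of date.
Among the remaining liens, by effective date: F (September 16, 2015), D (November 18, 2015), A (March 15, 2016), E (May 14, 2016), C (June 27, 2016).
The subordination applies — B was senior to E — so B and E swap.

E, F, D, A, B, C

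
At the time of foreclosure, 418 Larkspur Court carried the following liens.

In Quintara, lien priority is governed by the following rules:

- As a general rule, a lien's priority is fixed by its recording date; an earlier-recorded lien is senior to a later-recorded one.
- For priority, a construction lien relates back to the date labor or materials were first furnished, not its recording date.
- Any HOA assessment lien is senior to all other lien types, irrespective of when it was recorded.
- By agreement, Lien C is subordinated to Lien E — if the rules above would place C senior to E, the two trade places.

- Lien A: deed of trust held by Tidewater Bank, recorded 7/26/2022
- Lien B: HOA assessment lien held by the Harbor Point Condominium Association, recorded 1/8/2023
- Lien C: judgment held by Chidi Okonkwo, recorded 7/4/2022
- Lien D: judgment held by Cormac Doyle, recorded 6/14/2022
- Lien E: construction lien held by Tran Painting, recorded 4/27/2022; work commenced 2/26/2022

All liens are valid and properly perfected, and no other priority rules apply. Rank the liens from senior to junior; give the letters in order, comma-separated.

First, effective dates: E relates back to 2/26/2022 (work commenced).
B is an HOA assessment lien, so it outranks all other liens regardless of date.
The other liens, earliest effective date first: E (2/26/2022), D (6/14/2022), C (7/4/2022), A (7/26/2022).
C already ranks below E; the subordination has no effect.

B, E, D, C, A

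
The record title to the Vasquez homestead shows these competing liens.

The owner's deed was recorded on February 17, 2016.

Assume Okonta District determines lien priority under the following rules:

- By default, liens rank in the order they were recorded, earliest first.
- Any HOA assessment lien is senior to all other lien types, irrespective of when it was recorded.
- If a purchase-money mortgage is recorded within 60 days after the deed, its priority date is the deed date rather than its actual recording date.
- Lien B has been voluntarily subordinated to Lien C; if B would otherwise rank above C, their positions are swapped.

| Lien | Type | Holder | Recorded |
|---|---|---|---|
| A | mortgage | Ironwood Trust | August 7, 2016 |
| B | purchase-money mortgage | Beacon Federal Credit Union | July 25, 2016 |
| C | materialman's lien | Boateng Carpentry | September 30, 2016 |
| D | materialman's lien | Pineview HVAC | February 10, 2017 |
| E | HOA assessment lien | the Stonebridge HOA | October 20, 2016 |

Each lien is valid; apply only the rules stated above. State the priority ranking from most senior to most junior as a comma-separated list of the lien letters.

E, C, A, B, D

Adjusting effective dates: B was recorded 159 days after the deed — beyond 60 days — so no relation-back applies.
E is an HOA assessment lien, so it outranks all other liens regardless of date.
Among the remaining liens, by effective date: B (July 25, 2016), A (August 7, 2016), C (September 30, 2016), D (February 10, 2017).
Because B would otherwise rank above C, the subordination swaps them.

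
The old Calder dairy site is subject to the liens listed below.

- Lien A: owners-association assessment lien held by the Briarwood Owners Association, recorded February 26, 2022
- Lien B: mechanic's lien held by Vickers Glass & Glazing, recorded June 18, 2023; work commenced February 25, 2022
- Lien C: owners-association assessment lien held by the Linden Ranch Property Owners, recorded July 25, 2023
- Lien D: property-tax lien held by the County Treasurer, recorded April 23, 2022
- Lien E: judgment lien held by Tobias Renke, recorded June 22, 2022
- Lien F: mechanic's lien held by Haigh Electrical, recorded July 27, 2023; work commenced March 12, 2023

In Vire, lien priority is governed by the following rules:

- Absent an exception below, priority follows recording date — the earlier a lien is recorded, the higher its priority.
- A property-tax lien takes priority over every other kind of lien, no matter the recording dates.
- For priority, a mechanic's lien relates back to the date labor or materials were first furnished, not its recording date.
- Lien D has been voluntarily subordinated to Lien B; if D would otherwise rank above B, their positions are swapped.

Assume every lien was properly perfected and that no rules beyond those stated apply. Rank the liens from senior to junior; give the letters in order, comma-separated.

Effective dates: B is treated as recorded February 25, 2022, the work-commencement date; F relates back to March 12, 2023 (work commenced).
D is a property-tax lien, so it outranks all other liens regardless of date.
Among the remaining liens, by effective date: B (February 25, 2022), A (February 26, 2022), E (June 22, 2022), F (March 12, 2023), C (July 25, 2023).
Because D would otherwise rank above B, the subordination swaps them.

B, D, A, E, F, C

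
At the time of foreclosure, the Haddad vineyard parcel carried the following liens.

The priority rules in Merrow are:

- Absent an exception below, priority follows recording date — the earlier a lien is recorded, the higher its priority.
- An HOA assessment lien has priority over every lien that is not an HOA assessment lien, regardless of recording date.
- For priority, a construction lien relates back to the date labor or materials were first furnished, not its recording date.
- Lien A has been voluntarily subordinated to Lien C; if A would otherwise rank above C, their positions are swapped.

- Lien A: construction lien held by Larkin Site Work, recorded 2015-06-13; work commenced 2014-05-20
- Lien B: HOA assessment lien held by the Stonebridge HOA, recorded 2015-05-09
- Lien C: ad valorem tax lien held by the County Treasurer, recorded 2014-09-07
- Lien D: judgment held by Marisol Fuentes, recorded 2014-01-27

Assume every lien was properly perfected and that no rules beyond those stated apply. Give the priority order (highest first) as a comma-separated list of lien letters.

B, D, C, A

Adjusting effective dates: A's effective date is 2014-05-20, when work began.
B is an HOA assessment lien, so it outranks all other liens regardless of date.
The other liens, earliest effective date first: D (2014-01-27), A (2014-05-20), C (2014-09-07).
The subordination applies — A was senior to C — so A and C swap.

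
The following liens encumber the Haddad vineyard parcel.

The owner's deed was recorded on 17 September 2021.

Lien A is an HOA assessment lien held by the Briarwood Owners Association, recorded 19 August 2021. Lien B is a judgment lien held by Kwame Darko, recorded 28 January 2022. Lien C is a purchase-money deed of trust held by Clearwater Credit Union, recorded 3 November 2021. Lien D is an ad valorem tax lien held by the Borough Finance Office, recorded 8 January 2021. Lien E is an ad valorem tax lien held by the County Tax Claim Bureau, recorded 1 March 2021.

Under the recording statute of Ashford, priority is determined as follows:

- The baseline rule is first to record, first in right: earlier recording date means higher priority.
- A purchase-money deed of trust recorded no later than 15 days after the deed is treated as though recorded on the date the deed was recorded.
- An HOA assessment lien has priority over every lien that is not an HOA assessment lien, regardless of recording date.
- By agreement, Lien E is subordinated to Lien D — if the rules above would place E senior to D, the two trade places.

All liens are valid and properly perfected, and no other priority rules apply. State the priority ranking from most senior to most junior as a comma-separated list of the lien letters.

Effective dates: C was recorded 47 days after the deed — beyond 15 days — so no relation-back applies.
As an HOA assessment lien, A is senior to every other lien.
Remaining liens by effective date: D (8 January 2021), E (1 March 2021), C (3 November 2021), B (28 January 2022).
E already ranks below D; the subordination has no effect.

A, D, E, C, B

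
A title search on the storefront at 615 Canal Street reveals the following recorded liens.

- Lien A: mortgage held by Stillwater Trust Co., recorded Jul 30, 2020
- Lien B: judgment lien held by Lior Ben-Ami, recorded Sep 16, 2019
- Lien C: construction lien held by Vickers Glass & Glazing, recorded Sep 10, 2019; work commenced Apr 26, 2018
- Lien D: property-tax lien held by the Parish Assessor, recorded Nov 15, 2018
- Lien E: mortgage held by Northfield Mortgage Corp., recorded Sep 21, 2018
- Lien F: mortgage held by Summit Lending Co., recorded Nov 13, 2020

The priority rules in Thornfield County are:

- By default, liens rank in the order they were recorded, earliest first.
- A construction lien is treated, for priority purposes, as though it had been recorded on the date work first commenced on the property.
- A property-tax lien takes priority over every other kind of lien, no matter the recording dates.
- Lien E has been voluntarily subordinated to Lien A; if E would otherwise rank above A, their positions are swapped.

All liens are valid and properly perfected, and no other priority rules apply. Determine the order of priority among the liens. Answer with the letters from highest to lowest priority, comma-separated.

First, effective dates: C's effective date is Apr 26, 2018, when work began.
As a property-tax lien, D is senior to every other lien.
The other liens, earliest effective date first: C (Apr 26, 2018), E (Sep 21, 2018), B (Sep 16, 2019), A (Jul 30, 2020), F (Nov 13, 2020).
The subordination applies — E was senior to A — so E and A swap.

D, C, A, B, E, F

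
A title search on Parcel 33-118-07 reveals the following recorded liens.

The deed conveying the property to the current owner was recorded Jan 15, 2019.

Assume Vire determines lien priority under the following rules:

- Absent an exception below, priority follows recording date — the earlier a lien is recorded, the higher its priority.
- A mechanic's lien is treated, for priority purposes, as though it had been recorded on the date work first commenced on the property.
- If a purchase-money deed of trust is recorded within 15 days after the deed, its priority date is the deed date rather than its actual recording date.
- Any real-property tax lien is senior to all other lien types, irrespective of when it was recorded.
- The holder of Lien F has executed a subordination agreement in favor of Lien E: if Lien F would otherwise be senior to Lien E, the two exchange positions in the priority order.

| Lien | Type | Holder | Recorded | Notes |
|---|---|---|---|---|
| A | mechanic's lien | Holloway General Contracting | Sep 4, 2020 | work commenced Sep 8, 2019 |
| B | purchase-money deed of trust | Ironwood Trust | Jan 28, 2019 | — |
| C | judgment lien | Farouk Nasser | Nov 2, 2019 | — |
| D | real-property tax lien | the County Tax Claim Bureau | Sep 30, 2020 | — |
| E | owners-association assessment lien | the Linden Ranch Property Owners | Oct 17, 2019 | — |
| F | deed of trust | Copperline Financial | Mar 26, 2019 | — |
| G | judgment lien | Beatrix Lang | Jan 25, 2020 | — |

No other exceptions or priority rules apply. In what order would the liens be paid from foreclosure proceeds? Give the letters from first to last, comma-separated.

Adjusting effective dates: A relates back to Sep 8, 2019 (work commenced); B relates back to the deed date Jan 15, 2019.
D is a real-property tax lien, so it outranks all other liens regardless of date.
The other liens, earliest effective date first: B (Jan 15, 2019), F (Mar 26, 2019), A (Sep 8, 2019), E (Oct 17, 2019), C (Nov 2, 2019), G (Jan 25, 2020).
Because F would otherwise rank above E, the subordination swaps them.

D, B, E, A, F, C, G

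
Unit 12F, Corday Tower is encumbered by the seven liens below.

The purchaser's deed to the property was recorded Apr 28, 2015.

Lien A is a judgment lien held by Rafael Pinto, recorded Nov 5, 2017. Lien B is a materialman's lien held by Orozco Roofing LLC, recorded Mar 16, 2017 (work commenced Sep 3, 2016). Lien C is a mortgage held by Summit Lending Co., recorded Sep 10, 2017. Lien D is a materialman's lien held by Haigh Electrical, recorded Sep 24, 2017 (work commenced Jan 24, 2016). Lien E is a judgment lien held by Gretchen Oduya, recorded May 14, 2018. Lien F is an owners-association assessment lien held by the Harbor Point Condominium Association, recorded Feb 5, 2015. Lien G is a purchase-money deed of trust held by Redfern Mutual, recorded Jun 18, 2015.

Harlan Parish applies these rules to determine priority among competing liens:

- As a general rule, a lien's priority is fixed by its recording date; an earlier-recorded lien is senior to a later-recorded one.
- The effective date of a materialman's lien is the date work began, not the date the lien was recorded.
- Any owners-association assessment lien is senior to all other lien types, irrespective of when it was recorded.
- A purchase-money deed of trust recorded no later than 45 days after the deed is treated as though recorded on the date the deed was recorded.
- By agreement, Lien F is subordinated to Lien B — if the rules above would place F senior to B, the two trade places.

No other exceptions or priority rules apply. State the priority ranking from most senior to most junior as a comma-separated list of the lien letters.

B, G, D, F, C, A, E

First, effective dates: B is treated as recorded Sep 3, 2016, the work-commencement date; D relates back to Jan 24, 2016 (work commenced); G was recorded 51 days after the deed, outside the 45-day window, so it keeps its recording date.
F is an owners-association assessment lien and takes priority over every other lien.
Among the remaining liens, by effective date: G (Jun 18, 2015), D (Jan 24, 2016), B (Sep 3, 2016), C (Sep 10, 2017), A (Nov 5, 2017), E (May 14, 2018).
Because F would otherwise rank above B, the subordination swaps them.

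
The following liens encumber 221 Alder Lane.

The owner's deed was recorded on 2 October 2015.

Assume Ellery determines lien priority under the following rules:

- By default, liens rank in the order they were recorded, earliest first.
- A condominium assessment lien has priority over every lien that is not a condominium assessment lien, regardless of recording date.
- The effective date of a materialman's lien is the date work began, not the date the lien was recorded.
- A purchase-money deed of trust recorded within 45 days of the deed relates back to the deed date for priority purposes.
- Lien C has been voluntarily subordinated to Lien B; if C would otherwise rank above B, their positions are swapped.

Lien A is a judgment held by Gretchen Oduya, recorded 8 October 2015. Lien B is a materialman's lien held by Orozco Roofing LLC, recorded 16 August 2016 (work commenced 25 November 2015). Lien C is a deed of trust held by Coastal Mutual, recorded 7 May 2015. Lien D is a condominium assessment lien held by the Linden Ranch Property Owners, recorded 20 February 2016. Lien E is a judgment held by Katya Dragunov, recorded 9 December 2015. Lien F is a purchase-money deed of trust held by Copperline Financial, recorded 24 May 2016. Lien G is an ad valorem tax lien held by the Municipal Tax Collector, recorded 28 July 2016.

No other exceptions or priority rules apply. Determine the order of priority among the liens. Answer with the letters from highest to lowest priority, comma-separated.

Adjusting effective dates: B relates back to 25 November 2015 (work commenced); F was recorded 235 days after the deed — beyond 45 days — so no relation-back applies.
As a condominium assessment lien, D is senior to every other lien.
Remaining liens by effective date: C (7 May 2015), A (8 October 2015), B (25 November 2015), E (9 December 2015), F (24 May 2016), G (28 July 2016).
The subordination applies — C was senior to B — so C and B swap.

D, B, A, C, E, F, G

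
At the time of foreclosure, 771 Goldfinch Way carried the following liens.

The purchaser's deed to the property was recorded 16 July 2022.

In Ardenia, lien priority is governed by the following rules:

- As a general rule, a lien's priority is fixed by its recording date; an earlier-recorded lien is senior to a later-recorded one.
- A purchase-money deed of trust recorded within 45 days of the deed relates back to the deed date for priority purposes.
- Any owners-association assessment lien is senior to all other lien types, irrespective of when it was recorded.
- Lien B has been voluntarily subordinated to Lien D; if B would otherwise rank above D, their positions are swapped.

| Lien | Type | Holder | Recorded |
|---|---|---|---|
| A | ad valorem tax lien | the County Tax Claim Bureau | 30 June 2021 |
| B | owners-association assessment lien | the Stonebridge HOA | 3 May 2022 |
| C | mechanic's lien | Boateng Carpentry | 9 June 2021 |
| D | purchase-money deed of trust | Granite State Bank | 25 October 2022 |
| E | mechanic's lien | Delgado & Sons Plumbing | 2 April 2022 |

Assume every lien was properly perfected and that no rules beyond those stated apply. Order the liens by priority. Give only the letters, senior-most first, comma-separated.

D, C, A, E, B

Effective dates: D missed the 45-day window (101 days after the deed), so its recording date stands.
B is an owners-association assessment lien and takes priority over every other lien.
Remaining liens by effective date: C (9 June 2021), A (30 June 2021), E (2 April 2022), D (25 October 2022).
B would otherwise be senior to D, so under the subordination agreement B and D exchange positions.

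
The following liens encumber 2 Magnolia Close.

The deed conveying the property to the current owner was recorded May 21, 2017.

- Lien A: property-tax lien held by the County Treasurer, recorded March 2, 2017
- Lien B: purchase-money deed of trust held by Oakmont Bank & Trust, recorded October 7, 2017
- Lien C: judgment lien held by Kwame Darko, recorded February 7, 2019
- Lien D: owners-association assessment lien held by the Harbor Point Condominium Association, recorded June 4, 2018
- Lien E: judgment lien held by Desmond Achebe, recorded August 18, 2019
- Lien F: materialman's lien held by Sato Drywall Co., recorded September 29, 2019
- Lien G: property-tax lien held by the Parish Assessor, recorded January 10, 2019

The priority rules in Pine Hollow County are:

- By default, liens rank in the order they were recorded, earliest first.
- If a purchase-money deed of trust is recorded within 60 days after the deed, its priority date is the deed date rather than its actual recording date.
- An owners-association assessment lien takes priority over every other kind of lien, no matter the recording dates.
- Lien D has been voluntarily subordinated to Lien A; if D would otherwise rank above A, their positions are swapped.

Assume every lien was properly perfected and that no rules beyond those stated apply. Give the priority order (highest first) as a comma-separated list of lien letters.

A, D, B, G, C, E, F

First, effective dates: B was recorded 139 days after the deed, outside the 60-day window, so it keeps its recording date.
D is an owners-association assessment lien, so it outranks all other liens regardless of date.
The other liens, earliest effective date first: A (March 2, 2017), B (October 7, 2017), G (January 10, 2019), C (February 7, 2019), E (August 18, 2019), F (September 29, 2019).
D would otherwise be senior to A, so under the subordination agreement D and A exchange positions.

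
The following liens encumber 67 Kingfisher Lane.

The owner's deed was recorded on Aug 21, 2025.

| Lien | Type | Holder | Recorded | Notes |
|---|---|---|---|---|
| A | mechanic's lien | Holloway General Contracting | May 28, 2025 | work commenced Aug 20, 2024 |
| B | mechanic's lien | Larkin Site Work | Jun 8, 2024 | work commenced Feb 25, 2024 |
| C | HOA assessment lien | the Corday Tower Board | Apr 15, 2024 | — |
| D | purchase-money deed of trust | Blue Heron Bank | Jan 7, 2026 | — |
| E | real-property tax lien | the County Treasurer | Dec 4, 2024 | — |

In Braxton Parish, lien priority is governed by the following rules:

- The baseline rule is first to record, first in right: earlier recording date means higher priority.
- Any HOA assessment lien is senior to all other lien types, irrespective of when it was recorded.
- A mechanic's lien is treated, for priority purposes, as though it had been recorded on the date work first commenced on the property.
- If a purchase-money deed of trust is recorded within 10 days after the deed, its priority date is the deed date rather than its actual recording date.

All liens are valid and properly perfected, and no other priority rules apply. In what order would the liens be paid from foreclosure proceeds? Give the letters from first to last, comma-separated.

C, B, A, E, D

Adjusting effective dates: A's effective date is Aug 20, 2024, when work began; B relates back to Feb 25, 2024 (work commenced); D was recorded 139 days after the deed — beyond 10 days — so no relation-back applies.
C, as an HOA assessment lien, has superpriority and ranks first.
Ordering the rest by effective date: B (Feb 25, 2024), A (Aug 20, 2024), E (Dec 4, 2024), D (Jan 7, 2026).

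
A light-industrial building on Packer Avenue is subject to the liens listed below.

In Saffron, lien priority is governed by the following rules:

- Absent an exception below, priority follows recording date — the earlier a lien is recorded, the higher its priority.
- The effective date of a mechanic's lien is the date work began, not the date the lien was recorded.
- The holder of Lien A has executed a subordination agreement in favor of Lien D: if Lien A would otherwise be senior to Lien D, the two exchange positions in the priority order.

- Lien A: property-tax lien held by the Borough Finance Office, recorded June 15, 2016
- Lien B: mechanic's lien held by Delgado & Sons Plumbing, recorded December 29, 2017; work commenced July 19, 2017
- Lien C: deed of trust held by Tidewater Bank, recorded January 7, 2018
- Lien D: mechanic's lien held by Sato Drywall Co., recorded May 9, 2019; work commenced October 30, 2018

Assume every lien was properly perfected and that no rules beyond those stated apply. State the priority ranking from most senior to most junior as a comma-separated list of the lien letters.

D, B, C, A

Effective dates after the stated exceptions: B is treated as recorded July 19, 2017, the work-commencement date; D relates back to October 30, 2018 (work commenced).
Sorted by effective date: A (June 15, 2016), B (July 19, 2017), C (January 7, 2018), D (October 30, 2018).
Because A would otherwise rank above D, the subordination swaps them.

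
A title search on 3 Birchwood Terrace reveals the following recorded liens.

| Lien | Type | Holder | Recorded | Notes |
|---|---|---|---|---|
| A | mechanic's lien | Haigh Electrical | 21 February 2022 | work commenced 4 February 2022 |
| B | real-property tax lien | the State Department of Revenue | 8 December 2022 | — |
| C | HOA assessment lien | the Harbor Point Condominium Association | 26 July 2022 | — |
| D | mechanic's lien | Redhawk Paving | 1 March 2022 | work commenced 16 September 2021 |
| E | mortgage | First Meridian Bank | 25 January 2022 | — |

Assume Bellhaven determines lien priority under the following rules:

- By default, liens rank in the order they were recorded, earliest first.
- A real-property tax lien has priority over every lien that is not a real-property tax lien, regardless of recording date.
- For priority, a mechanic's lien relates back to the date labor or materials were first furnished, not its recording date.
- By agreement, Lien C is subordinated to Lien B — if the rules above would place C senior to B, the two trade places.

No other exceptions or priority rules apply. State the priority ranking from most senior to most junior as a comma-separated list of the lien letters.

Adjusting effective dates: A's effective date is 4 February 2022, when work began; D is treated as recorded 16 September 2021, the work-commencement date.
B is a real-property tax lien and takes priority over every other lien.
Remaining liens by effective date: D (16 September 2021), E (25 January 2022), A (4 February 2022), C (26 July 2022).
C is already junior to B, so the subordination agreement changes nothing.

B, D, E, A, C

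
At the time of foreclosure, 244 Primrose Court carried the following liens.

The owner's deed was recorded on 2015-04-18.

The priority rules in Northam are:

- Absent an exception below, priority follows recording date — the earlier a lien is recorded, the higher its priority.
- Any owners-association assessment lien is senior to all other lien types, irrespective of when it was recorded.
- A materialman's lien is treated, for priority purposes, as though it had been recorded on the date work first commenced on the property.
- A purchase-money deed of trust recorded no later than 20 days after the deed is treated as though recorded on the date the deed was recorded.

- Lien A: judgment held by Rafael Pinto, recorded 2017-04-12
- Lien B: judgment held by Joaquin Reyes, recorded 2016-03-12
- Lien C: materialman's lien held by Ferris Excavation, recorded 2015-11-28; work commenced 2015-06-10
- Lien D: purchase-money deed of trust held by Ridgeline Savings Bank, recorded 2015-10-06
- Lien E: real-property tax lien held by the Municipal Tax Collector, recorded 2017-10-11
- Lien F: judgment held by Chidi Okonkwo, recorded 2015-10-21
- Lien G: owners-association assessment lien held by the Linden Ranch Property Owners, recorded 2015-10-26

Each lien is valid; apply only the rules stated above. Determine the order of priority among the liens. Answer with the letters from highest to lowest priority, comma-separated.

Adjusting effective dates: C's effective date is 2015-06-10, when work began; D was recorded 171 days after the deed — beyond 20 days — so no relation-back applies.
G is an owners-association assessment lien and takes priority over every other lien.
Ordering the rest by effective date: C (2015-06-10), D (2015-10-06), F (2015-10-21), B (2016-03-12), A (2017-04-12), E (2017-10-11).

G, C, D, F, B, A, E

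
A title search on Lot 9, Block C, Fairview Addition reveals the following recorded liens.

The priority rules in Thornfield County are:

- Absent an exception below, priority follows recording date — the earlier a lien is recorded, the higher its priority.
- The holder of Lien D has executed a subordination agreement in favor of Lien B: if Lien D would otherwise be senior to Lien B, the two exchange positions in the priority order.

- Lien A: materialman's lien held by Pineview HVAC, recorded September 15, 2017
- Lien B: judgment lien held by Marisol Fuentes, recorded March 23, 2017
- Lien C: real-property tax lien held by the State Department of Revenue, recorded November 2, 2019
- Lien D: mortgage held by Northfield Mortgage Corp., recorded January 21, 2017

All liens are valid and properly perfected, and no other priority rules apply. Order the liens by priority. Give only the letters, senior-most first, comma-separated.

Sorted by effective date: D (January 21, 2017), B (March 23, 2017), A (September 15, 2017), C (November 2, 2019).
Because D would otherwise rank above B, the subordination swaps them.

B, D, A, C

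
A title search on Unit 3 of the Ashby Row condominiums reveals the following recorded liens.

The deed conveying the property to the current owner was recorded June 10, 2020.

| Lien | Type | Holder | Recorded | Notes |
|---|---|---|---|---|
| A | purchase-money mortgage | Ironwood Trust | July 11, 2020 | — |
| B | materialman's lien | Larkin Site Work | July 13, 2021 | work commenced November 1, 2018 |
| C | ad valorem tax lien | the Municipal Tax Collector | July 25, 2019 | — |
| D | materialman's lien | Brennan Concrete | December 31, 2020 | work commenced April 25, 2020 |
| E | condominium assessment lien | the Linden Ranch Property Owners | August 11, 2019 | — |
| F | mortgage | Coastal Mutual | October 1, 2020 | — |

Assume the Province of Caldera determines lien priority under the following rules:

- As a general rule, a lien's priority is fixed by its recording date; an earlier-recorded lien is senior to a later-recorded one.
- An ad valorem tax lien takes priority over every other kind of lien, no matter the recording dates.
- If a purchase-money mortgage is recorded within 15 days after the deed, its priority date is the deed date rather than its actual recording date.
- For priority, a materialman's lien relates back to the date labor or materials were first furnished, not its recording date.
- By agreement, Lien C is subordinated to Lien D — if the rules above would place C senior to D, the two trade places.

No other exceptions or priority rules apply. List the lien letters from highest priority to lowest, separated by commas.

D, B, E, C, A, F

Effective dates after the stated exceptions: A was recorded 31 days after the deed, outside the 15-day window, so it keeps its recording date; B's effective date is November 1, 2018, when work began; D is treated as recorded April 25, 2020, the work-commencement date.
C is an ad valorem tax lien and takes priority over every other lien.
Ordering the rest by effective date: B (November 1, 2018), E (August 11, 2019), D (April 25, 2020), A (July 11, 2020), F (October 1, 2020).
C is senior to D before the subordination, so the two trade places.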